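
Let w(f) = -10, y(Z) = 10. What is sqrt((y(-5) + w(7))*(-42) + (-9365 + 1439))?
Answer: I*sqrt(7926) ≈ 89.028*I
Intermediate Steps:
sqrt((y(-5) + w(7))*(-42) + (-9365 + 1439)) = sqrt((10 - 10)*(-42) + (-9365 + 1439)) = sqrt(0*(-42) - 7926) = sqrt(0 - 7926) = sqrt(-7926) = I*sqrt(7926)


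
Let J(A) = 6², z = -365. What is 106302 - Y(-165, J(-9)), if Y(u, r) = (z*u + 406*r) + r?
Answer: 31425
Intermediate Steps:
J(A) = 36
Y(u, r) = -365*u + 407*r (Y(u, r) = (-365*u + 406*r) + r = -365*u + 407*r)
106302 - Y(-165, J(-9)) = 106302 - (-365*(-165) + 407*36) = 106302 - (60225 + 14652) = 106302 - 1*74877 = 106302 - 74877 = 31425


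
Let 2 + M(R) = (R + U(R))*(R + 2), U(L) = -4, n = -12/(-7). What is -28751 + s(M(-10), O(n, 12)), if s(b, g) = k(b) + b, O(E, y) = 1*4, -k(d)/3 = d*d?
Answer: -64941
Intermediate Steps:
n = 12/7 (n = -12*(-⅐) = 12/7 ≈ 1.7143)
k(d) = -3*d² (k(d) = -3*d*d = -3*d²)
O(E, y) = 4
M(R) = -2 + (-4 + R)*(2 + R) (M(R) = -2 + (R - 4)*(R + 2) = -2 + (-4 + R)*(2 + R))
s(b, g) = b - 3*b² (s(b, g) = -3*b² + b = b - 3*b²)
-28751 + s(M(-10), O(n, 12)) = -28751 + (-10 + (-10)² - 2*(-10))*(1 - 3*(-10 + (-10)² - 2*(-10))) = -28751 + (-10 + 100 + 20)*(1 - 3*(-10 + 100 + 20)) = -28751 + 110*(1 - 3*110) = -28751 + 110*(1 - 330) = -28751 + 110*(-329) = -28751 - 36190 = -64941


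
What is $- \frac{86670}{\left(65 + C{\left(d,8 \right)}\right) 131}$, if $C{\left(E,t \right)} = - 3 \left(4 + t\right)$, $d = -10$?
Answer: $- \frac{86670}{3799} \approx -22.814$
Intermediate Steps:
$C{\left(E,t \right)} = -12 - 3 t$
$- \frac{86670}{\left(65 + C{\left(d,8 \right)}\right) 131} = - \frac{86670}{\left(65 - 36\right) 131} = - \frac{86670}{29 \cdot 131} = - \frac{86670}{3799}$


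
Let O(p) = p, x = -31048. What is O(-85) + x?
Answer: -31133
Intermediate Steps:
O(-85) + x = -85 - 31048 = -31133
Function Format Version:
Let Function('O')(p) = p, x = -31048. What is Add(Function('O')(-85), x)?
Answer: -31133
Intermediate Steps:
Add(Function('O')(-85), x) = Add(-85, -31048) = -31133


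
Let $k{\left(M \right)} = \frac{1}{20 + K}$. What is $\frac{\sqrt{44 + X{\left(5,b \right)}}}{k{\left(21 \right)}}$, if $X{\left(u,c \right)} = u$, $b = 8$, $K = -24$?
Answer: $-28$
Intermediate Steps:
$k{\left(M \right)} = - \frac{1}{4}$ ($k{\left(M \right)} = \frac{1}{20 - 24} = \frac{1}{-4} = - \frac{1}{4}$)
$\frac{\sqrt{44 + X{\left(5,b \right)}}}{k{\left(21 \right)}} = \frac{\sqrt{44 + 5}}{- \frac{1}{4}} = \sqrt{49} \left(-4\right) = 7 \left(-4\right) = -28$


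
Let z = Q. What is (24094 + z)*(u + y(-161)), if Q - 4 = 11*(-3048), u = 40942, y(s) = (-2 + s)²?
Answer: -636628730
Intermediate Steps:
Q = -33524 (Q = 4 + 11*(-3048) = 4 - 33528 = -33524)
z = -33524
(24094 + z)*(u + y(-161)) = (24094 - 33524)*(40942 + (-2 - 161)²) = -9430*(40942 + (-163)²) = -9430*(40942 + 26569) = -9430*67511 = -636628730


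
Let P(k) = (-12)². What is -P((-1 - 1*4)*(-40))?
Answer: -144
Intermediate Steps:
P(k) = 144
-P((-1 - 1*4)*(-40)) = -1*144 = -144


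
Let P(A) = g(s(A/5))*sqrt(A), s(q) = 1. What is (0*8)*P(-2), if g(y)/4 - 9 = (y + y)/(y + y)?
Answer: 0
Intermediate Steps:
g(y) = 40 (g(y) = 36 + 4*((y + y)/(y + y)) = 36 + 4*((2*y)/((2*y))) = 36 + 4*((2*y)*(1/(2*y))) = 36 + 4*1 = 36 + 4 = 40)
P(A) = 40*sqrt(A)
(0*8)*P(-2) = (0*8)*(40*sqrt(-2)) = 0*(40*(I*sqrt(2))) = 0*(40*I*sqrt(2)) = 0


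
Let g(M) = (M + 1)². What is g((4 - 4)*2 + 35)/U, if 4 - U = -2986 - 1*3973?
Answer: 432/2321 ≈ 0.18613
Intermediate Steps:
g(M) = (1 + M)²
U = 6963 (U = 4 - (-2986 - 1*3973) = 4 - (-2986 - 3973) = 4 - 1*(-6959) = 4 + 6959 = 6963)
g((4 - 4)*2 + 35)/U = (1 + ((4 - 4)*2 + 35))²/6963 = (1 + (0*2 + 35))²*(1/6963) = (1 + (0 + 35))²*(1/6963) = (1 + 35)²*(1/6963) = 36²*(1/6963) = 1296*(1/6963) = 432/2321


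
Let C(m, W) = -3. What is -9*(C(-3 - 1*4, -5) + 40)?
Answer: -333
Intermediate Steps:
-9*(C(-3 - 1*4, -5) + 40) = -9*(-3 + 40) = -9*37 = -333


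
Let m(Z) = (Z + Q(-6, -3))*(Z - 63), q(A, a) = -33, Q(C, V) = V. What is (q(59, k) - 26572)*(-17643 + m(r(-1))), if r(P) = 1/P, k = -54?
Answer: 462581135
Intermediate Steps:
m(Z) = (-63 + Z)*(-3 + Z) (m(Z) = (Z - 3)*(Z - 63) = (-3 + Z)*(-63 + Z) = (-63 + Z)*(-3 + Z))
(q(59, k) - 26572)*(-17643 + m(r(-1))) = (-33 - 26572)*(-17643 + (189 + (1/(-1))**2 - 66/(-1))) = -26605*(-17643 + (189 + (-1)**2 - 66*(-1))) = -26605*(-17643 + (189 + 1 + 66)) = -26605*(-17643 + 256) = -26605*(-17387) = 462581135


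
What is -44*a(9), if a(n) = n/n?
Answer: -44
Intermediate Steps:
a(n) = 1
-44*a(9) = -44*1 = -44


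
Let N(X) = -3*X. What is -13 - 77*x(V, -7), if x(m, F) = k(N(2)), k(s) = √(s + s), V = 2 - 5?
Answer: -13 - 154*I*√3 ≈ -13.0 - 266.74*I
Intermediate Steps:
V = -3
k(s) = √2*√s (k(s) = √(2*s) = √2*√s)
x(m, F) = 2*I*√3 (x(m, F) = √2*√(-3*2) = √2*√(-6) = √2*(I*√6) = 2*I*√3)
-13 - 77*x(V, -7) = -13 - 154*I*√3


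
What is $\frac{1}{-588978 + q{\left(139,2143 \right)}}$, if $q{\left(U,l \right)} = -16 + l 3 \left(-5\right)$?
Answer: $- \frac{1}{621139} \approx -1.6099 \cdot 10^{-6}$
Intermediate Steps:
$q{\left(U,l \right)} = -16 - 15 l$ ($q{\left(U,l \right)} = -16 + l \left(-15\right) = -16 - 15 l$)
$\frac{1}{-588978 + q{\left(139,2143 \right)}} = \frac{1}{-588978 - 32161} = \frac{1}{-621139} = - \frac{1}{621139}$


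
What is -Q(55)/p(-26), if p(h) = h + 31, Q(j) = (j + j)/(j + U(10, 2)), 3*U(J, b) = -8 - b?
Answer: -66/155 ≈ -0.42581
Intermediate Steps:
U(J, b) = -8/3 - b/3 (U(J, b) = (-8 - b)/3 = -8/3 - b/3)
Q(j) = 2*j/(-10/3 + j) (Q(j) = (j + j)/(j + (-8/3 - 1/3*2)) = (2*j)/(j + (-8/3 - 2/3)) = (2*j)/(j - 10/3) = (2*j)/(-10/3 + j) = 2*j/(-10/3 + j))
p(h) = 31 + h
-Q(55)/p(-26) = -6*55/(-10 + 3*55)/(31 - 26) = -6*55/(-10 + 165)/5 = -6*55/155/5 = -6*55*(1/155)/5 = -66/(31*5) = -1*66/155 = -66/155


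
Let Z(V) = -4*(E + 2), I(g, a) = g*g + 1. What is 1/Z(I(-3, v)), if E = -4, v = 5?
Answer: 1/8 ≈ 0.12500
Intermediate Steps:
I(g, a) = 1 + g**2 (I(g, a) = g**2 + 1 = 1 + g**2)
Z(V) = 8 (Z(V) = -4*(-4 + 2) = -4*(-2) = 8)
1/Z(I(-3, v)) = 1/8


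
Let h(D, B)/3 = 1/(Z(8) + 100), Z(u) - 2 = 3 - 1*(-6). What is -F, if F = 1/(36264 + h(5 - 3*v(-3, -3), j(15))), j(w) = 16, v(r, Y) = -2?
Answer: -37/1341769 ≈ -2.7576e-5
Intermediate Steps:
Z(u) = 11 (Z(u) = 2 + (3 - 1*(-6)) = 2 + (3 + 6) = 2 + 9 = 11)
h(D, B) = 1/37 (h(D, B) = 3/(11 + 100) = 3/111 = 3*(1/111) = 1/37)
F = 37/1341769 (F = 1/(36264 + 1/37) = 1/(1341769/37) = 37/1341769 ≈ 2.7576e-5)
-F = -1*37/1341769 = -37/1341769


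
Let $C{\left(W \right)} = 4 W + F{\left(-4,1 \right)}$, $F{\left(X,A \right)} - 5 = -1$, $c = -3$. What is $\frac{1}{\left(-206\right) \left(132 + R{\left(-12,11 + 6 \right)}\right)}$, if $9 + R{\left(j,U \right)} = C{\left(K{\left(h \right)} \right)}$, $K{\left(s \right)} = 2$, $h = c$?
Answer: $- \frac{1}{27810} \approx -3.5958 \cdot 10^{-5}$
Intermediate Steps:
$F{\left(X,A \right)} = 4$ ($F{\left(X,A \right)} = 5 - 1 = 4$)
$h = -3$
$C{\left(W \right)} = 4 + 4 W$ ($C{\left(W \right)} = 4 W + 4 = 4 + 4 W$)
$R{\left(j,U \right)} = 3$ ($R{\left(j,U \right)} = -9 + \left(4 + 4 \cdot 2\right) = -9 + \left(4 + 8\right) = -9 + 12 = 3$)
$\frac{1}{\left(-206\right) \left(132 + R{\left(-12,11 + 6 \right)}\right)} = \frac{1}{\left(-206\right) \left(132 + 3\right)} = \frac{1}{\left(-206\right) 135} = \frac{1}{-27810} = - \frac{1}{27810}$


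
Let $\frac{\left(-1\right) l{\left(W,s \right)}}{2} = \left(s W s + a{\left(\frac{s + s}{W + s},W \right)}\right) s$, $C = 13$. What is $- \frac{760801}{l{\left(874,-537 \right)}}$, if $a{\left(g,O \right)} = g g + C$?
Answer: $- \frac{5082553457}{1808319667087014} \approx -2.8107 \cdot 10^{-6}$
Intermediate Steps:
$a{\left(g,O \right)} = 13 + g^{2}$ ($a{\left(g,O \right)} = g g + 13 = g^{2} + 13 = 13 + g^{2}$)
$l{\left(W,s \right)} = - 2 s \left(13 + W s^{2} + \frac{4 s^{2}}{\left(W + s\right)^{2}}\right)$ ($l{\left(W,s \right)} = - 2 \left(s W s + \left(13 + \left(\frac{s + s}{W + s}\right)^{2}\right)\right) s = - 2 \left(W s s + \left(13 + \left(\frac{2 s}{W + s}\right)^{2}\right)\right) s = - 2 \left(W s^{2} + \left(13 + \left(\frac{2 s}{W + s}\right)^{2}\right)\right) s = - 2 \left(W s^{2} + \left(13 + \frac{4 s^{2}}{\left(W + s\right)^{2}}\right)\right) s = - 2 \left(13 + W s^{2} + \frac{4 s^{2}}{\left(W + s\right)^{2}}\right) s = - 2 s \left(13 + W s^{2} + \frac{4 s^{2}}{\left(W + s\right)^{2}}\right)$)
$- \frac{760801}{l{\left(874,-537 \right)}} = - \frac{760801}{\left(-26\right) \left(-537\right) - \frac{8 \left(-537\right)^{3}}{\left(874 - 537\right)^{2}} - 1748 \left(-537\right)^{3}} = - \frac{760801}{13962 - - \frac{1238833224}{113569} - 1748 \left(-154854153\right)} = - \frac{760801}{13962 - \left(-1238833224\right) \frac{1}{113569} + 270685059444} = - \frac{760801}{13962 + \frac{1238833224}{113569} + 270685059444} = - \frac{760801}{\frac{30741434340479238}{113569}} = \left(-760801\right) \frac{113569}{30741434340479238} = - \frac{5082553457}{1808319667087014}$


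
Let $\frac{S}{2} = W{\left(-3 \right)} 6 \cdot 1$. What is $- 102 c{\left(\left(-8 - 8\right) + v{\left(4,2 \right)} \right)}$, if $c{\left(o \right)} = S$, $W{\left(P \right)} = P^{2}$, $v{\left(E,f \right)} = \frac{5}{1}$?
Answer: $-11016$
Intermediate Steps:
$v{\left(E,f \right)} = 5$ ($v{\left(E,f \right)} = 5 \cdot 1 = 5$)
$S = 108$ ($S = 2 \left(-3\right)^{2} \cdot 6 \cdot 1 = 2 \cdot 9 \cdot 6 \cdot 1 = 2 \cdot 54 \cdot 1 = 2 \cdot 54 = 108$)
$c{\left(o \right)} = 108$
$- 102 c{\left(\left(-8 - 8\right) + v{\left(4,2 \right)} \right)} = \left(-102\right) 108 = -11016$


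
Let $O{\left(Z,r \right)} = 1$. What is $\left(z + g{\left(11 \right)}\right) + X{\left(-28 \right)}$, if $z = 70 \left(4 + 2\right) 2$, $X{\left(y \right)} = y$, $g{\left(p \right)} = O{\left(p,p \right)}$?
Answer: $813$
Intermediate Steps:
$g{\left(p \right)} = 1$
$z = 840$ ($z = 70 \cdot 6 \cdot 2 = 70 \cdot 12 = 840$)
$\left(z + g{\left(11 \right)}\right) + X{\left(-28 \right)} = \left(840 + 1\right) - 28 = 841 - 28 = 813$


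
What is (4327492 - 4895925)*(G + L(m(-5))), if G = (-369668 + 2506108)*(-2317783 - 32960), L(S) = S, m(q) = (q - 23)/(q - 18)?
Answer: 65660316344611792156/23 ≈ 2.8548e+18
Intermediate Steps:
m(q) = (-23 + q)/(-18 + q)
G = -5022221374920 (G = 2136440*(-2350743) = -5022221374920)
(4327492 - 4895925)*(G + L(m(-5))) = (4327492 - 4895925)*(-5022221374920 + (-23 - 5)/(-18 - 5)) = -568433*(-5022221374920 - 28/(-23)) = -568433*(-5022221374920 - 1/23*(-28)) = -568433*(-5022221374920 + 28/23) = -568433*(-115511091623132/23) = 65660316344611792156/23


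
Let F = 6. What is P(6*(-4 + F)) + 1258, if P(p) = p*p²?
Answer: 2986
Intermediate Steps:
P(p) = p³
P(6*(-4 + F)) + 1258 = (6*(-4 + 6))³ + 1258 = (6*2)³ + 1258 = 12³ + 1258 = 1728 + 1258 = 2986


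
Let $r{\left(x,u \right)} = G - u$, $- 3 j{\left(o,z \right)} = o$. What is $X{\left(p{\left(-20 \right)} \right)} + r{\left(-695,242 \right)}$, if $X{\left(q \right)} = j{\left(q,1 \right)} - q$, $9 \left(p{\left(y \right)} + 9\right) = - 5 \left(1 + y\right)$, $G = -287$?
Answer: $- \frac{14339}{27} \approx -531.07$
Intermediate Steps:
$j{\left(o,z \right)} = - \frac{o}{3}$
$r{\left(x,u \right)} = -287 - u$
$p{\left(y \right)} = - \frac{86}{9} - \frac{5 y}{9}$ ($p{\left(y \right)} = -9 + \frac{\left(-5\right) \left(1 + y\right)}{9} = -9 + \frac{-5 - 5 y}{9} = -9 - \left(\frac{5}{9} + \frac{5 y}{9}\right) = - \frac{86}{9} - \frac{5 y}{9}$)
$X{\left(q \right)} = - \frac{4 q}{3}$ ($X{\left(q \right)} = - \frac{q}{3} - q = - \frac{4 q}{3}$)
$X{\left(p{\left(-20 \right)} \right)} + r{\left(-695,242 \right)} = - \frac{4 \left(- \frac{86}{9} - - \frac{100}{9}\right)}{3} - 529 = - \frac{4 \left(- \frac{86}{9} + \frac{100}{9}\right)}{3} - 529 = \left(- \frac{4}{3}\right) \frac{14}{9} - 529 = - \frac{56}{27} - 529 = - \frac{14339}{27}$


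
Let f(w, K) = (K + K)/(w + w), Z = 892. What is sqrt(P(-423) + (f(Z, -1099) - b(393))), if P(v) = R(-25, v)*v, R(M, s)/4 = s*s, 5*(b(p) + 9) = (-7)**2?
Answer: 3*I*sqrt(167281653653605)/2230 ≈ 17400.0*I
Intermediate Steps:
f(w, K) = K/w (f(w, K) = (2*K)/((2*w)) = (2*K)*(1/(2*w)) = K/w)
b(p) = 4/5 (b(p) = -9 + (1/5)*(-7)**2 = -9 + (1/5)*49 = -9 + 49/5 = 4/5)
R(M, s) = 4*s**2 (R(M, s) = 4*(s*s) = 4*s**2)
P(v) = 4*v**3 (P(v) = (4*v**2)*v = 4*v**3)
sqrt(P(-423) + (f(Z, -1099) - b(393))) = sqrt(4*(-423)**3 + (-1099/892 - 1*4/5)) = sqrt(4*(-75686967) + (-1099*1/892 - 4/5)) = sqrt(-302747868 + (-1099/892 - 4/5)) = sqrt(-302747868 - 9063/4460) = sqrt(-1350255500343/4460) = 3*I*sqrt(167281653653605)/2230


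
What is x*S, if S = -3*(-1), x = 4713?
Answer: 14139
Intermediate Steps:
S = 3
x*S = 4713*3 = 14139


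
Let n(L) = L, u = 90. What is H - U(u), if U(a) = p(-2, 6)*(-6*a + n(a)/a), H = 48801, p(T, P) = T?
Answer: 47723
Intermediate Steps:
U(a) = -2 + 12*a (U(a) = -2*(-6*a + a/a) = -2*(-6*a + 1) = -2*(1 - 6*a) = -2 + 12*a)
H - U(u) = 48801 - (-2 + 12*90) = 48801 - (-2 + 1080) = 48801 - 1*1078 = 48801 - 1078 = 47723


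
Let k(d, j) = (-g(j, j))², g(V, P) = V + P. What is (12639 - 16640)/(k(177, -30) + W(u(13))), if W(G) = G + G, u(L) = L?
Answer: -4001/3626 ≈ -1.1034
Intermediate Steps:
g(V, P) = P + V
k(d, j) = 4*j² (k(d, j) = (-(j + j))² = (-2*j)² = 4*j²)
W(G) = 2*G
(12639 - 16640)/(k(177, -30) + W(u(13))) = (12639 - 16640)/(4*(-30)² + 2*13) = -4001/(4*900 + 26) = -4001/(3600 + 26) = -4001/3626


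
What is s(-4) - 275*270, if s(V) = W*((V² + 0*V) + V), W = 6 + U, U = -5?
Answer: -74238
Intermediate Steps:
W = 1 (W = 6 - 5 = 1)
s(V) = V + V² (s(V) = 1*((V² + 0*V) + V) = 1*((V² + 0) + V) = 1*(V² + V) = 1*(V + V²) = V + V²)
s(-4) - 275*270 = -4*(1 - 4) - 275*270 = -4*(-3) - 74250 = 12 - 74250 = -74238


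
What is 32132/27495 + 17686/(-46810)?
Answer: 20356447/25740819 ≈ 0.79082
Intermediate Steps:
32132/27495 + 17686/(-46810) = 32132*(1/27495) + 17686*(-1/46810) = 32132/27495 - 8843/23405 = 20356447/25740819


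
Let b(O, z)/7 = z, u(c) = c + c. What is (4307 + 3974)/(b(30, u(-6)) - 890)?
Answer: -8281/974 ≈ -8.5021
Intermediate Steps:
u(c) = 2*c
b(O, z) = 7*z
(4307 + 3974)/(b(30, u(-6)) - 890) = (4307 + 3974)/(7*(2*(-6)) - 890) = 8281/(7*(-12) - 890) = 8281/(-84 - 890) = 8281/(-974) = 8281*(-1/974) = -8281/974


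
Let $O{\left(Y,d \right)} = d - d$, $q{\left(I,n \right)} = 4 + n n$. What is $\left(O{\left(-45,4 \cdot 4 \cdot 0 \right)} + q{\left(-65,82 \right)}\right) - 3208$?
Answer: $3520$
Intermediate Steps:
$q{\left(I,n \right)} = 4 + n^{2}$
$O{\left(Y,d \right)} = 0$
$\left(O{\left(-45,4 \cdot 4 \cdot 0 \right)} + q{\left(-65,82 \right)}\right) - 3208 = \left(0 + \left(4 + 82^{2}\right)\right) - 3208 = \left(0 + \left(4 + 6724\right)\right) - 3208 = \left(0 + 6728\right) - 3208 = 6728 - 3208 = 3520$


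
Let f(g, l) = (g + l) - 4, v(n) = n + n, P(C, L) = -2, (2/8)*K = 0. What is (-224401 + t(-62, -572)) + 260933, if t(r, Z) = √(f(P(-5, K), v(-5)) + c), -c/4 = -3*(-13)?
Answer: 36532 + 2*I*√43 ≈ 36532.0 + 13.115*I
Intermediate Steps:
K = 0 (K = 4*0 = 0)
v(n) = 2*n
f(g, l) = -4 + g + l
c = -156 (c = -(-12)*(-13) = -4*39 = -156)
t(r, Z) = 2*I*√43 (t(r, Z) = √((-4 - 2 + 2*(-5)) - 156) = √((-4 - 2 - 10) - 156) = √(-16 - 156) = √(-172) = 2*I*√43)
(-224401 + t(-62, -572)) + 260933 = (-224401 + 2*I*√43) + 260933 = 36532 + 2*I*√43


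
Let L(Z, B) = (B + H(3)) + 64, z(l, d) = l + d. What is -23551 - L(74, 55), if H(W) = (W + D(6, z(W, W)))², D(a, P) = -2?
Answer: -23671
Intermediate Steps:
z(l, d) = d + l
H(W) = (-2 + W)² (H(W) = (W - 2)² = (-2 + W)²)
L(Z, B) = 65 + B (L(Z, B) = (B + (-2 + 3)²) + 64 = (B + 1²) + 64 = (B + 1) + 64 = (1 + B) + 64 = 65 + B)
-23551 - L(74, 55) = -23551 - (65 + 55) = -23551 - 1*120 = -23551 - 120 = -23671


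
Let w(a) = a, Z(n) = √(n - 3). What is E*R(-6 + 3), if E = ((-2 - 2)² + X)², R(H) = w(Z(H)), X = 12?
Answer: 784*I*√6 ≈ 1920.4*I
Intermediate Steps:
Z(n) = √(-3 + n)
R(H) = √(-3 + H)
E = 784 (E = ((-2 - 2)² + 12)² = ((-4)² + 12)² = (16 + 12)² = 28² = 784)
E*R(-6 + 3) = 784*√(-3 + (-6 + 3)) = 784*√(-3 - 3) = 784*√(-6) = 784*(I*√6) = 784*I*√6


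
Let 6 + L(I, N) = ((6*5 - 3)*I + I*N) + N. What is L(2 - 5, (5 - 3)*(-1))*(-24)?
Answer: 1992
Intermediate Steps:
L(I, N) = -6 + N + 27*I + I*N (L(I, N) = -6 + (((6*5 - 3)*I + I*N) + N) = -6 + (((30 - 3)*I + I*N) + N) = -6 + ((27*I + I*N) + N) = -6 + (N + 27*I + I*N) = -6 + N + 27*I + I*N)
L(2 - 5, (5 - 3)*(-1))*(-24) = (-6 + (5 - 3)*(-1) + 27*(2 - 5) + (2 - 5)*((5 - 3)*(-1)))*(-24) = (-6 + 2*(-1) + 27*(-3) - 6*(-1))*(-24) = (-6 - 2 - 81 - 3*(-2))*(-24) = (-6 - 2 - 81 + 6)*(-24) = -83*(-24) = 1992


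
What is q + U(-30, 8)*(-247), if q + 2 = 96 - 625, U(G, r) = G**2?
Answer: -222831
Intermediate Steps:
q = -531 (q = -2 + (96 - 625) = -2 - 529 = -531)
q + U(-30, 8)*(-247) = -531 + (-30)**2*(-247) = -531 + 900*(-247) = -531 - 222300 = -222831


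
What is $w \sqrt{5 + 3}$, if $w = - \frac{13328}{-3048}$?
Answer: $\frac{3332 \sqrt{2}}{381} \approx 12.368$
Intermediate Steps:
$w = \frac{1666}{381}$ ($w = \left(-13328\right) \left(- \frac{1}{3048}\right) = \frac{1666}{381} \approx 4.3727$)
$w \sqrt{5 + 3} = \frac{1666 \sqrt{5 + 3}}{381} = \frac{1666 \sqrt{8}}{381} = \frac{1666 \cdot 2 \sqrt{2}}{381} = \frac{3332 \sqrt{2}}{381}$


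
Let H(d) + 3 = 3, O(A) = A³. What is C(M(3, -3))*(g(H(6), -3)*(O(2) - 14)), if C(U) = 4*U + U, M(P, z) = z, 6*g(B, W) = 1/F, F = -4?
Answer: -15/4 ≈ -3.7500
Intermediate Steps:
H(d) = 0 (H(d) = -3 + 3 = 0)
g(B, W) = -1/24 (g(B, W) = (⅙)/(-4) = (⅙)*(-¼) = -1/24)
C(U) = 5*U
C(M(3, -3))*(g(H(6), -3)*(O(2) - 14)) = (5*(-3))*(-(2³ - 14)/24) = -(-5)*(8 - 14)/8 = -(-5)*(-6)/8 = -15*¼ = -15/4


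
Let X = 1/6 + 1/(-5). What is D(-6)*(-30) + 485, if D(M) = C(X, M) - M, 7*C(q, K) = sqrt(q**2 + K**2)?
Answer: 305 - sqrt(32401)/7 ≈ 279.29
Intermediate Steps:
X = -1/30 (X = 1*(1/6) + 1*(-1/5) = 1/6 - 1/5 = -1/30 ≈ -0.033333)
C(q, K) = sqrt(K**2 + q**2)/7 (C(q, K) = sqrt(q**2 + K**2)/7 = sqrt(K**2 + q**2)/7)
D(M) = -M + sqrt(1/900 + M**2)/7 (D(M) = sqrt(M**2 + (-1/30)**2)/7 - M = sqrt(M**2 + 1/900)/7 - M = sqrt(1/900 + M**2)/7 - M = -M + sqrt(1/900 + M**2)/7)
D(-6)*(-30) + 485 = (-1*(-6) + sqrt(1 + 900*(-6)**2)/210)*(-30) + 485 = (6 + sqrt(1 + 900*36)/210)*(-30) + 485 = (6 + sqrt(1 + 32400)/210)*(-30) + 485 = (6 + sqrt(32401)/210)*(-30) + 485 = (-180 - sqrt(32401)/7) + 485 = 305 - sqrt(32401)/7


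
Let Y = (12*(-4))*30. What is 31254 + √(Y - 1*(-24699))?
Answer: 31254 + √23259 ≈ 31407.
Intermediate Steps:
Y = -1440 (Y = -48*30 = -1440)
31254 + √(Y - 1*(-24699)) = 31254 + √(-1440 - 1*(-24699)) = 31254 + √(-1440 + 24699) = 31254 + √23259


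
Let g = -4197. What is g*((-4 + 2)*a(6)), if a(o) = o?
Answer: 50364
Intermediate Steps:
g*((-4 + 2)*a(6)) = -4197*(-4 + 2)*6 = -(-8394)*6 = -4197*(-12) = 50364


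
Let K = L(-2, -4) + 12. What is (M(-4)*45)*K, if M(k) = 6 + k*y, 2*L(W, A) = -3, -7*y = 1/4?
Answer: 5805/2 ≈ 2902.5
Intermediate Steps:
y = -1/28 (y = -⅐/4 = -⅐*¼ = -1/28 ≈ -0.035714)
L(W, A) = -3/2 (L(W, A) = (½)*(-3) = -3/2)
K = 21/2 (K = -3/2 + 12 = 21/2 ≈ 10.500)
M(k) = 6 - k/28 (M(k) = 6 + k*(-1/28) = 6 - k/28)
(M(-4)*45)*K = ((6 - 1/28*(-4))*45)*(21/2) = ((6 + ⅐)*45)*(21/2) = ((43/7)*45)*(21/2) = (1935/7)*(21/2) = 5805/2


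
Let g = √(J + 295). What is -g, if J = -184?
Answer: -√111 ≈ -10.536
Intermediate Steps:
g = √111 (g = √(-184 + 295) = √111 ≈ 10.536)
-g = -√111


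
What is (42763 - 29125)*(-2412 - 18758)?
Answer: -288716460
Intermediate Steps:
(42763 - 29125)*(-2412 - 18758) = 13638*(-21170) = -288716460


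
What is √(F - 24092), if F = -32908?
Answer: 10*I*√570 ≈ 238.75*I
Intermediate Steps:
√(F - 24092) = √(-32908 - 24092) = √(-57000) = 10*I*√570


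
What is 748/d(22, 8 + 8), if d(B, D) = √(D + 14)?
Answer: 374*√30/15 ≈ 136.57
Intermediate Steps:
d(B, D) = √(14 + D)
748/d(22, 8 + 8) = 748/(√(14 + (8 + 8))) = 748/(√(14 + 16)) = 748/(√30) = 748*(√30/30) = 374*√30/15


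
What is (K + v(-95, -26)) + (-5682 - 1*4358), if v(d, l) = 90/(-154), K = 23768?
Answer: 1057011/77 ≈ 13727.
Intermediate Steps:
v(d, l) = -45/77 (v(d, l) = 90*(-1/154) = -45/77)
(K + v(-95, -26)) + (-5682 - 1*4358) = (23768 - 45/77) + (-5682 - 1*4358) = 1830091/77 + (-5682 - 4358) = 1830091/77 - 10040 = 1057011/77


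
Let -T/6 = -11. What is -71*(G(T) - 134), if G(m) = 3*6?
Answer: 8236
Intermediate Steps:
T = 66 (T = -6*(-11) = 66)
G(m) = 18
-71*(G(T) - 134) = -71*(18 - 134) = -71*(-116) = 8236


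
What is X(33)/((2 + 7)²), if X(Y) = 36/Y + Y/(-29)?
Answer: -5/8613 ≈ -0.00058052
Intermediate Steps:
X(Y) = 36/Y - Y/29 (X(Y) = 36/Y + Y*(-1/29) = 36/Y - Y/29)
X(33)/((2 + 7)²) = (36/33 - 1/29*33)/((2 + 7)²) = (36*(1/33) - 33/29)/(9²) = (12/11 - 33/29)/81 = -15/319*1/81 = -5/8613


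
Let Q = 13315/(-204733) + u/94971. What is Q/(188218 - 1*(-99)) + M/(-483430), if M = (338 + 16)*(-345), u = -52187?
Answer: 44718284577155043055/177011705275648394133 ≈ 0.25263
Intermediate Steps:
M = -122130 (M = 354*(-345) = -122130)
Q = -11948939936/19443697743 (Q = 13315/(-204733) - 52187/94971 = 13315*(-1/204733) - 52187*1/94971 = -13315/204733 - 52187/94971 = -11948939936/19443697743 ≈ -0.61454)
Q/(188218 - 1*(-99)) + M/(-483430) = -11948939936/(19443697743*(188218 - 1*(-99))) - 122130/(-483430) = -11948939936/(19443697743*(188218 + 99)) - 122130*(-1/483430) = -11948939936/19443697743/188317 + 12213/48343 = -11948939936/19443697743*1/188317 + 12213/48343 = -11948939936/3661578827868531 + 12213/48343 = 44718284577155043055/177011705275648394133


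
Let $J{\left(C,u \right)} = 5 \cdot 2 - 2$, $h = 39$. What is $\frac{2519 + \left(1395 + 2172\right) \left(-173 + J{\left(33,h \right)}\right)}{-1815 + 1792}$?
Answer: $\frac{586036}{23} \approx 25480.0$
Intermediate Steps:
$J{\left(C,u \right)} = 8$ ($J{\left(C,u \right)} = 10 - 2 = 8$)
$\frac{2519 + \left(1395 + 2172\right) \left(-173 + J{\left(33,h \right)}\right)}{-1815 + 1792} = \frac{2519 + \left(1395 + 2172\right) \left(-173 + 8\right)}{-1815 + 1792} = \frac{2519 + 3567 \left(-165\right)}{-23} = \left(2519 - 588555\right) \left(- \frac{1}{23}\right) = \left(-586036\right) \left(- \frac{1}{23}\right) = \frac{586036}{23}$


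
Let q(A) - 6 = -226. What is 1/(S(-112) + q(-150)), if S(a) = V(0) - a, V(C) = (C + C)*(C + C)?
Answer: -1/108 ≈ -0.0092593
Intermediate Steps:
q(A) = -220 (q(A) = 6 - 226 = -220)
V(C) = 4*C² (V(C) = (2*C)*(2*C) = 4*C²)
S(a) = -a (S(a) = 4*0² - a = 4*0 - a = 0 - a = -a)
1/(S(-112) + q(-150)) = 1/(-1*(-112) - 220) = 1/(112 - 220) = 1/(-108) = -1/108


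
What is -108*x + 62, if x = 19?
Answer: -1990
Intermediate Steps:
-108*x + 62 = -108*19 + 62 = -2052 + 62 = -1990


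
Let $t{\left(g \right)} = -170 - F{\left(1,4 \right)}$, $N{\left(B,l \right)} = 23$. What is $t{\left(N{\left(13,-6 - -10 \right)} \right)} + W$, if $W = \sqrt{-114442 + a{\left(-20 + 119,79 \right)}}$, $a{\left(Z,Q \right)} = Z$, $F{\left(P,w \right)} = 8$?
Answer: $-178 + i \sqrt{114343} \approx -178.0 + 338.15 i$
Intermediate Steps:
$W = i \sqrt{114343}$ ($W = \sqrt{-114442 + \left(-20 + 119\right)} = \sqrt{-114442 + 99} = \sqrt{-114343} = i \sqrt{114343} \approx 338.15 i$)
$t{\left(g \right)} = -178$ ($t{\left(g \right)} = -170 - 8 = -178$)
$t{\left(N{\left(13,-6 - -10 \right)} \right)} + W = -178 + i \sqrt{114343}$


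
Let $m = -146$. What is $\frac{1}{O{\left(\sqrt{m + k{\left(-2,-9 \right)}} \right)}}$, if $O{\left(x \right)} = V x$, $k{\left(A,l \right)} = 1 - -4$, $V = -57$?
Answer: $\frac{i \sqrt{141}}{8037} \approx 0.0014775 i$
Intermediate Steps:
$k{\left(A,l \right)} = 5$ ($k{\left(A,l \right)} = 1 + 4 = 5$)
$O{\left(x \right)} = - 57 x$
$\frac{1}{O{\left(\sqrt{m + k{\left(-2,-9 \right)}} \right)}} = \frac{1}{\left(-57\right) \sqrt{-146 + 5}} = \frac{1}{\left(-57\right) \sqrt{-141}} = \frac{1}{\left(-57\right) i \sqrt{141}} = \frac{i \sqrt{141}}{8037}$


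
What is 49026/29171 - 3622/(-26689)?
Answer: 1414112276/778544819 ≈ 1.8164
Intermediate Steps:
49026/29171 - 3622/(-26689) = 49026*(1/29171) - 3622*(-1/26689) = 49026/29171 + 3622/26689 = 1414112276/778544819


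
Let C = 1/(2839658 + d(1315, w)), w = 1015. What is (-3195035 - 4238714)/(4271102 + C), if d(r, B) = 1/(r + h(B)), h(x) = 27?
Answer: -28328687072977713/16276405352774116 ≈ -1.7405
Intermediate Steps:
d(r, B) = 1/(27 + r) (d(r, B) = 1/(r + 27) = 1/(27 + r))
C = 1342/3810821037 (C = 1/(2839658 + 1/(27 + 1315)) = 1/(2839658 + 1/1342) = 1/(3810821037/1342) = 1342/3810821037 ≈ 3.5215e-7)
(-3195035 - 4238714)/(4271102 + C) = (-3195035 - 4238714)/(4271102 + 1342/3810821037) = -7433749/16276405352774116/3810821037 = -7433749*3810821037/16276405352774116 = -28328687072977713/16276405352774116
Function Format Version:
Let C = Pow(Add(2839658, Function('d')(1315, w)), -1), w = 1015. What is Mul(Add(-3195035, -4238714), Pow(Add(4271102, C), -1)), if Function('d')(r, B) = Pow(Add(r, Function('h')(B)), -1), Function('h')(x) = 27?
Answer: Rational(-28328687072977713, 16276405352774116) ≈ -1.7405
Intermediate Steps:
Function('d')(r, B) = Pow(Add(27, r), -1) (Function('d')(r, B) = Pow(Add(r, 27), -1) = Pow(Add(27, r), -1))
C = Rational(1342, 3810821037) (C = Pow(Add(2839658, Pow(Add(27, 1315), -1)), -1) = Pow(Add(2839658, Pow(1342, -1)), -1) = Pow(Add(2839658, Rational(1, 1342)), -1) = Pow(Rational(3810821037, 1342), -1) = Rational(1342, 3810821037) ≈ 3.5215e-7)
Mul(Add(-3195035, -4238714), Pow(Add(4271102, C), -1)) = Mul(Add(-3195035, -4238714), Pow(Add(4271102, Rational(1342, 3810821037)), -1)) = Mul(-7433749, Pow(Rational(16276405352774116, 3810821037), -1)) = Mul(-7433749, Rational(3810821037, 16276405352774116)) = Rational(-28328687072977713, 16276405352774116)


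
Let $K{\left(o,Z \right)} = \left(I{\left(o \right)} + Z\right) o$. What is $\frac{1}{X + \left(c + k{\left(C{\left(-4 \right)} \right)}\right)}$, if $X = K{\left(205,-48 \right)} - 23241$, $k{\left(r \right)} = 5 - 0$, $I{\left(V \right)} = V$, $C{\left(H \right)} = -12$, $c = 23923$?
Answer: $\frac{1}{32872} \approx 3.0421 \cdot 10^{-5}$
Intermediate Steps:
$K{\left(o,Z \right)} = o \left(Z + o\right)$ ($K{\left(o,Z \right)} = \left(o + Z\right) o = \left(Z + o\right) o = o \left(Z + o\right)$)
$k{\left(r \right)} = 5$ ($k{\left(r \right)} = 5 + 0 = 5$)
$X = 8944$ ($X = 205 \left(-48 + 205\right) - 23241 = 205 \cdot 157 - 23241 = 32185 - 23241 = 8944$)
$\frac{1}{X + \left(c + k{\left(C{\left(-4 \right)} \right)}\right)} = \frac{1}{8944 + \left(23923 + 5\right)} = \frac{1}{8944 + 23928} = \frac{1}{32872}$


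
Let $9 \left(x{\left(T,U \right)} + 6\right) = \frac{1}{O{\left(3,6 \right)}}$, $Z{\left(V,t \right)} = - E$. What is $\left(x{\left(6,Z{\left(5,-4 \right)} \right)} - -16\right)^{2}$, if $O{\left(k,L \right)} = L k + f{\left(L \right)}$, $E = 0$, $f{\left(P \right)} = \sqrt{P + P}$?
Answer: $\frac{16447867}{164268} - \frac{1561 \sqrt{3}}{109512} \approx 100.1$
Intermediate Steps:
$f{\left(P \right)} = \sqrt{2} \sqrt{P}$ ($f{\left(P \right)} = \sqrt{2 P} = \sqrt{2} \sqrt{P}$)
$O{\left(k,L \right)} = L k + \sqrt{2} \sqrt{L}$
$Z{\left(V,t \right)} = 0$ ($Z{\left(V,t \right)} = \left(-1\right) 0 = 0$)
$x{\left(T,U \right)} = -6 + \frac{1}{9 \left(18 + 2 \sqrt{3}\right)}$ ($x{\left(T,U \right)} = -6 + \frac{1}{9 \left(6 \cdot 3 + \sqrt{2} \sqrt{6}\right)} = -6 + \frac{1}{9 \left(18 + 2 \sqrt{3}\right)}$)
$\left(x{\left(6,Z{\left(5,-4 \right)} \right)} - -16\right)^{2} = \left(\left(- \frac{935}{156} - \frac{\sqrt{3}}{1404}\right) - -16\right)^{2} = \left(\left(- \frac{935}{156} - \frac{\sqrt{3}}{1404}\right) + 16\right)^{2} = \left(\frac{1561}{156} - \frac{\sqrt{3}}{1404}\right)^{2}$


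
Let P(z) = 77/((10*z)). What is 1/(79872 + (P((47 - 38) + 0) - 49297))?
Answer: 90/2751827 ≈ 3.2706e-5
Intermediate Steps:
P(z) = 77/(10*z) (P(z) = 77*(1/(10*z)) = 77/(10*z))
1/(79872 + (P((47 - 38) + 0) - 49297)) = 1/(79872 + (77/(10*((47 - 38) + 0)) - 49297)) = 1/(79872 + (77/(10*(9 + 0)) - 49297)) = 1/(79872 + ((77/10)/9 - 49297)) = 1/(79872 + ((77/10)*(⅑) - 49297)) = 1/(79872 + (77/90 - 49297)) = 1/(79872 - 4436653/90) = 1/(2751827/90) = 90/2751827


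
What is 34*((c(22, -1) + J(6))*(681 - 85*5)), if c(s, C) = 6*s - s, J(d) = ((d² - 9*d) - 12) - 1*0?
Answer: 696320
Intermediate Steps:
J(d) = -12 + d² - 9*d (J(d) = (-12 + d² - 9*d) + 0 = -12 + d² - 9*d)
c(s, C) = 5*s
34*((c(22, -1) + J(6))*(681 - 85*5)) = 34*((5*22 + (-12 + 6² - 9*6))*(681 - 85*5)) = 34*((110 + (-12 + 36 - 54))*(681 - 425)) = 34*((110 - 30)*256) = 34*(80*256) = 34*20480 = 696320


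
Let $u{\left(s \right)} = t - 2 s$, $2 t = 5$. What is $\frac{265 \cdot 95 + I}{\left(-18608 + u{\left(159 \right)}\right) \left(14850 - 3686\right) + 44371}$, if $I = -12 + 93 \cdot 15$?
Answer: $- \frac{26558}{211217583} \approx -0.00012574$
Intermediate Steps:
$t = \frac{5}{2}$ ($t = \frac{1}{2} \cdot 5 = \frac{5}{2} \approx 2.5$)
$u{\left(s \right)} = \frac{5}{2} - 2 s$
$I = 1383$ ($I = -12 + 1395 = 1383$)
$\frac{265 \cdot 95 + I}{\left(-18608 + u{\left(159 \right)}\right) \left(14850 - 3686\right) + 44371} = \frac{265 \cdot 95 + 1383}{\left(-18608 + \left(\frac{5}{2} - 318\right)\right) \left(14850 - 3686\right) + 44371} = \frac{25175 + 1383}{\left(-18608 + \left(\frac{5}{2} - 318\right)\right) 11164 + 44371} = \frac{26558}{\left(-18608 - \frac{631}{2}\right) 11164 + 44371} = \frac{26558}{\left(- \frac{37847}{2}\right) 11164 + 44371} = \frac{26558}{-211261954 + 44371} = \frac{26558}{-211217583} = 26558 \left(- \frac{1}{211217583}\right) = - \frac{26558}{211217583}$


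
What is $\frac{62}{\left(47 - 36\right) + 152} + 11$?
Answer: $\frac{1855}{163} \approx 11.38$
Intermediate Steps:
$\frac{62}{\left(47 - 36\right) + 152} + 11 = \frac{62}{11 + 152} + 11 = \frac{62}{163} + 11 = \frac{1855}{163}$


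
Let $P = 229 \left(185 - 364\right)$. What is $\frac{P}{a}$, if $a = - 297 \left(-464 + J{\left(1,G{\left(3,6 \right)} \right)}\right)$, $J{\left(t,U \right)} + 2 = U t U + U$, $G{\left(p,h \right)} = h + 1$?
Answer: $- \frac{40991}{121770} \approx -0.33663$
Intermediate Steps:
$G{\left(p,h \right)} = 1 + h$
$J{\left(t,U \right)} = -2 + U + t U^{2}$ ($J{\left(t,U \right)} = -2 + \left(U t U + U\right) = -2 + \left(t U^{2} + U\right) = -2 + \left(U + t U^{2}\right) = -2 + U + t U^{2}$)
$P = -40991$ ($P = 229 \left(-179\right) = -40991$)
$a = 121770$ ($a = - 297 \left(-464 + \left(-2 + \left(1 + 6\right) + 1 \left(1 + 6\right)^{2}\right)\right) = - 297 \left(-464 + \left(-2 + 7 + 1 \cdot 7^{2}\right)\right) = - 297 \left(-464 + \left(-2 + 7 + 1 \cdot 49\right)\right) = - 297 \left(-464 + \left(-2 + 7 + 49\right)\right) = - 297 \left(-464 + 54\right) = \left(-297\right) \left(-410\right) = 121770$)
$\frac{P}{a} = - \frac{40991}{121770}$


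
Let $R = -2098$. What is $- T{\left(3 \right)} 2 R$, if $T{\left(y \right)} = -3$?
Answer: $-12588$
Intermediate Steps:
$- T{\left(3 \right)} 2 R = \left(-1\right) \left(-3\right) 2 \left(-2098\right) = 3 \cdot 2 \left(-2098\right) = 6 \left(-2098\right) = -12588$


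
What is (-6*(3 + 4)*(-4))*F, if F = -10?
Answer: -1680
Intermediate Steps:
(-6*(3 + 4)*(-4))*F = -6*(3 + 4)*(-4)*(-10) = -42*(-4)*(-10) = -6*(-28)*(-10) = 168*(-10) = -1680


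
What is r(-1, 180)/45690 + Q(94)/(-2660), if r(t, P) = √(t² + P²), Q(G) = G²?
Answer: -2209/665 + √32401/45690 ≈ -3.3179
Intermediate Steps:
r(t, P) = √(P² + t²)
r(-1, 180)/45690 + Q(94)/(-2660) = √(180² + (-1)²)/45690 + 94²/(-2660) = √(32400 + 1)*(1/45690) + 8836*(-1/2660) = √32401*(1/45690) - 2209/665 = √32401/45690 - 2209/665 = -2209/665 + √32401/45690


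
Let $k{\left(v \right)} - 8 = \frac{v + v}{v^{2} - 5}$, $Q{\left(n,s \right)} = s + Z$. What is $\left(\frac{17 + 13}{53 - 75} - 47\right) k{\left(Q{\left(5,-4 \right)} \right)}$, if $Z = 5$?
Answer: $- \frac{3990}{11} \approx -362.73$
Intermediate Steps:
$Q{\left(n,s \right)} = 5 + s$ ($Q{\left(n,s \right)} = s + 5 = 5 + s$)
$k{\left(v \right)} = 8 + \frac{2 v}{-5 + v^{2}}$ ($k{\left(v \right)} = 8 + \frac{v + v}{v^{2} - 5} = 8 + \frac{2 v}{-5 + v^{2}}$)
$\left(\frac{17 + 13}{53 - 75} - 47\right) k{\left(Q{\left(5,-4 \right)} \right)} = \left(\frac{17 + 13}{53 - 75} - 47\right) \frac{2 \left(-20 + \left(5 - 4\right) + 4 \left(5 - 4\right)^{2}\right)}{-5 + \left(5 - 4\right)^{2}} = \left(\frac{30}{-22} - 47\right) \frac{2 \left(-20 + 1 + 4 \cdot 1^{2}\right)}{-5 + 1^{2}} = \left(30 \left(- \frac{1}{22}\right) - 47\right) \frac{2 \left(-20 + 1 + 4 \cdot 1\right)}{-5 + 1} = \left(- \frac{15}{11} - 47\right) \frac{2 \left(-20 + 1 + 4\right)}{-4} = - \frac{532 \cdot 2 \left(- \frac{1}{4}\right) \left(-15\right)}{11} = \left(- \frac{532}{11}\right) \frac{15}{2} = - \frac{3990}{11}$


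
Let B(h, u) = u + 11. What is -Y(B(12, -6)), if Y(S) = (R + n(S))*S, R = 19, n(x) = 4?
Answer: -115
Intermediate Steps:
B(h, u) = 11 + u
Y(S) = 23*S (Y(S) = (19 + 4)*S = 23*S)
-Y(B(12, -6)) = -23*(11 - 6) = -23*5 = -1*115 = -115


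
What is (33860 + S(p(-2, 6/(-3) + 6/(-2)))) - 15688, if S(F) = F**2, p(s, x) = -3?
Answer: 18181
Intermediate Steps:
(33860 + S(p(-2, 6/(-3) + 6/(-2)))) - 15688 = (33860 + (-3)**2) - 15688 = (33860 + 9) - 15688 = 33869 - 15688 = 18181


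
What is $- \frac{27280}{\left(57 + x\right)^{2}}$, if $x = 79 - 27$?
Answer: $- \frac{27280}{11881} \approx -2.2961$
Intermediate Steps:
$x = 52$ ($x = 79 - 27 = 52$)
$- \frac{27280}{\left(57 + x\right)^{2}} = - \frac{27280}{\left(57 + 52\right)^{2}} = - \frac{27280}{109^{2}} = - \frac{27280}{11881}$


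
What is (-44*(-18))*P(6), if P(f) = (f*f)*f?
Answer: 171072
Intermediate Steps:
P(f) = f**3 (P(f) = f**2*f = f**3)
(-44*(-18))*P(6) = -44*(-18)*6**3 = 792*216 = 171072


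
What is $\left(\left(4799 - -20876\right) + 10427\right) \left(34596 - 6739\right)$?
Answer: $1005693414$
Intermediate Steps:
$\left(\left(4799 - -20876\right) + 10427\right) \left(34596 - 6739\right) = \left(\left(4799 + 20876\right) + 10427\right) 27857 = \left(25675 + 10427\right) 27857 = 36102 \cdot 27857 = 1005693414$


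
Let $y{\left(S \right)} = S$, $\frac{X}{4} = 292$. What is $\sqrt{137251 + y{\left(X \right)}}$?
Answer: $\sqrt{138419} \approx 372.05$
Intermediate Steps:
$X = 1168$ ($X = 4 \cdot 292 = 1168$)
$\sqrt{137251 + y{\left(X \right)}} = \sqrt{137251 + 1168} = \sqrt{138419}$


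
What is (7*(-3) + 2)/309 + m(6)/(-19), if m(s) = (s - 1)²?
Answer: -8086/5871 ≈ -1.3773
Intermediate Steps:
m(s) = (-1 + s)²
(7*(-3) + 2)/309 + m(6)/(-19) = (7*(-3) + 2)/309 + (-1 + 6)²/(-19) = (-21 + 2)*(1/309) + 5²*(-1/19) = -19*1/309 + 25*(-1/19) = -19/309 - 25/19 = -8086/5871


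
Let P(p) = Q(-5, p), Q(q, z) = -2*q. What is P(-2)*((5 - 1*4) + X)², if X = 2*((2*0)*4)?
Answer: 10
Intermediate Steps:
P(p) = 10 (P(p) = -2*(-5) = 10)
X = 0 (X = 2*(0*4) = 2*0 = 0)
P(-2)*((5 - 1*4) + X)² = 10*((5 - 1*4) + 0)² = 10*((5 - 4) + 0)² = 10*(1 + 0)² = 10*1² = 10*1 = 10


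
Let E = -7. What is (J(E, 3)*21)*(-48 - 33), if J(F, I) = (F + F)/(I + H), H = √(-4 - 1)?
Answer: 5103 - 1701*I*√5 ≈ 5103.0 - 3803.6*I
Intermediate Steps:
H = I*√5 (H = √(-5) = I*√5 ≈ 2.2361*I)
J(F, I) = 2*F/(I + I*√5) (J(F, I) = (F + F)/(I + I*√5) = (2*F)/(I + I*√5) = 2*F/(I + I*√5))
(J(E, 3)*21)*(-48 - 33) = ((2*(-7)/(3 + I*√5))*21)*(-48 - 33) = (-14/(3 + I*√5)*21)*(-81) = -294/(3 + I*√5)*(-81) = 23814/(3 + I*√5)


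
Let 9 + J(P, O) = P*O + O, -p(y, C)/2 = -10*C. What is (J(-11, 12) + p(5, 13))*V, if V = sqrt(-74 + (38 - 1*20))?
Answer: 262*I*sqrt(14) ≈ 980.31*I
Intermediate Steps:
p(y, C) = 20*C (p(y, C) = -(-20)*C = 20*C)
J(P, O) = -9 + O + O*P (J(P, O) = -9 + (P*O + O) = -9 + (O*P + O) = -9 + (O + O*P) = -9 + O + O*P)
V = 2*I*sqrt(14) (V = sqrt(-74 + (38 - 20)) = sqrt(-74 + 18) = sqrt(-56) = 2*I*sqrt(14) ≈ 7.4833*I)
(J(-11, 12) + p(5, 13))*V = ((-9 + 12 + 12*(-11)) + 20*13)*(2*I*sqrt(14)) = ((-9 + 12 - 132) + 260)*(2*I*sqrt(14)) = (-129 + 260)*(2*I*sqrt(14)) = 131*(2*I*sqrt(14)) = 262*I*sqrt(14)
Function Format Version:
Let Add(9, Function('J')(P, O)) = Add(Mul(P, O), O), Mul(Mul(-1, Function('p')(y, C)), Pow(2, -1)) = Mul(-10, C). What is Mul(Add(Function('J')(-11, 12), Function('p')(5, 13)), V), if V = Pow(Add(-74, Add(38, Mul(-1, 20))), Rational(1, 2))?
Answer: Mul(262, I, Pow(14, Rational(1, 2))) ≈ Mul(980.31, I)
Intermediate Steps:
Function('p')(y, C) = Mul(20, C) (Function('p')(y, C) = Mul(-2, Mul(-10, C)) = Mul(20, C))
Function('J')(P, O) = Add(-9, O, Mul(O, P)) (Function('J')(P, O) = Add(-9, Add(Mul(P, O), O)) = Add(-9, Add(Mul(O, P), O)) = Add(-9, Add(O, Mul(O, P))) = Add(-9, O, Mul(O, P)))
V = Mul(2, I, Pow(14, Rational(1, 2))) (V = Pow(Add(-74, Add(38, -20)), Rational(1, 2)) = Pow(Add(-74, 18), Rational(1, 2)) = Pow(-56, Rational(1, 2)) = Mul(2, I, Pow(14, Rational(1, 2))) ≈ Mul(7.4833, I))
Mul(Add(Function('J')(-11, 12), Function('p')(5, 13)), V) = Mul(Add(Add(-9, 12, Mul(12, -11)), Mul(20, 13)), Mul(2, I, Pow(14, Rational(1, 2)))) = Mul(Add(Add(-9, 12, -132), 260), Mul(2, I, Pow(14, Rational(1, 2)))) = Mul(Add(-129, 260), Mul(2, I, Pow(14, Rational(1, 2)))) = Mul(131, Mul(2, I, Pow(14, Rational(1, 2)))) = Mul(262, I, Pow(14, Rational(1, 2)))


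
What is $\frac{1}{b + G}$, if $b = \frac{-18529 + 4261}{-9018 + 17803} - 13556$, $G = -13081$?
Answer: $- \frac{8785}{234020313} \approx -3.7539 \cdot 10^{-5}$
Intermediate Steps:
$b = - \frac{119103728}{8785}$ ($b = - \frac{14268}{8785} - 13556 = - \frac{119103728}{8785} \approx -13558.0$)
$\frac{1}{b + G} = \frac{1}{- \frac{119103728}{8785} - 13081} = \frac{1}{- \frac{234020313}{8785}} = - \frac{8785}{234020313}$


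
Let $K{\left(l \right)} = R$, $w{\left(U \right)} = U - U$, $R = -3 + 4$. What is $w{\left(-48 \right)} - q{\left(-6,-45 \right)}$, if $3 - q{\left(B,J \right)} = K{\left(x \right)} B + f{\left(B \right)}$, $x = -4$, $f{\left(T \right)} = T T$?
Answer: $27$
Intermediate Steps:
$f{\left(T \right)} = T^{2}$
$R = 1$
$w{\left(U \right)} = 0$
$K{\left(l \right)} = 1$
$q{\left(B,J \right)} = 3 - B - B^{2}$ ($q{\left(B,J \right)} = 3 - \left(1 B + B^{2}\right) = 3 - \left(B + B^{2}\right) = 3 - B - B^{2}$)
$w{\left(-48 \right)} - q{\left(-6,-45 \right)} = 0 - \left(3 - -6 - \left(-6\right)^{2}\right) = 0 - \left(3 + 6 - 36\right) = 0 - -27 = 0 + 27 = 27$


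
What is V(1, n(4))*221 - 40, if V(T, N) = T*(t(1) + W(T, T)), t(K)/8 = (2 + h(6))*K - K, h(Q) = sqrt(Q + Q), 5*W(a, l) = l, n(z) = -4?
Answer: 8861/5 + 3536*sqrt(3) ≈ 7896.7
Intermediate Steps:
W(a, l) = l/5
h(Q) = sqrt(2)*sqrt(Q) (h(Q) = sqrt(2*Q) = sqrt(2)*sqrt(Q))
t(K) = -8*K + 8*K*(2 + 2*sqrt(3)) (t(K) = 8*((2 + sqrt(2)*sqrt(6))*K - K) = 8*((2 + 2*sqrt(3))*K - K) = 8*(K*(2 + 2*sqrt(3)) - K) = 8*(-K + K*(2 + 2*sqrt(3))) = -8*K + 8*K*(2 + 2*sqrt(3)))
V(T, N) = T*(8 + 16*sqrt(3) + T/5) (V(T, N) = T*(8*1*(1 + 2*sqrt(3)) + T/5) = T*((8 + 16*sqrt(3)) + T/5) = T*(8 + 16*sqrt(3) + T/5))
V(1, n(4))*221 - 40 = ((1/5)*1*(40 + 1 + 80*sqrt(3)))*221 - 40 = ((1/5)*1*(41 + 80*sqrt(3)))*221 - 40 = (41/5 + 16*sqrt(3))*221 - 40 = (9061/5 + 3536*sqrt(3)) - 40 = 8861/5 + 3536*sqrt(3)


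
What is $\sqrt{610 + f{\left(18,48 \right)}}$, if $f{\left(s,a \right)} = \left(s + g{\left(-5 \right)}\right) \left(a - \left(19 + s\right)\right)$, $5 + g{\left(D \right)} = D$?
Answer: $\sqrt{698} \approx 26.42$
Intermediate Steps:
$g{\left(D \right)} = -5 + D$
$f{\left(s,a \right)} = \left(-10 + s\right) \left(-19 + a - s\right)$ ($f{\left(s,a \right)} = \left(s - 10\right) \left(a - \left(19 + s\right)\right) = \left(s - 10\right) \left(-19 + a - s\right) = \left(-10 + s\right) \left(-19 + a - s\right)$)
$\sqrt{610 + f{\left(18,48 \right)}} = \sqrt{610 - -88} = \sqrt{610 + 88} = \sqrt{698}$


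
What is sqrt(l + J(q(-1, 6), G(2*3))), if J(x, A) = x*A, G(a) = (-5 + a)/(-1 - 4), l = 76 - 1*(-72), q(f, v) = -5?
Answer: sqrt(149) ≈ 12.207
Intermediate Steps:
l = 148 (l = 76 + 72 = 148)
G(a) = 1 - a/5 (G(a) = (-5 + a)/(-5) = (-5 + a)*(-1/5) = 1 - a/5)
J(x, A) = A*x
sqrt(l + J(q(-1, 6), G(2*3))) = sqrt(148 + (1 - 2*3/5)*(-5)) = sqrt(148 + (1 - 1/5*6)*(-5)) = sqrt(148 + (1 - 6/5)*(-5)) = sqrt(148 - 1/5*(-5)) = sqrt(148 + 1) = sqrt(149)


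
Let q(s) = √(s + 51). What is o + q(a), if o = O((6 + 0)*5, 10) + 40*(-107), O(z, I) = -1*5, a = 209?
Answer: -4285 + 2*√65 ≈ -4268.9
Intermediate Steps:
O(z, I) = -5
q(s) = √(51 + s)
o = -4285 (o = -5 + 40*(-107) = -5 - 4280 = -4285)
o + q(a) = -4285 + √(51 + 209) = -4285 + √260 = -4285 + 2*√65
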